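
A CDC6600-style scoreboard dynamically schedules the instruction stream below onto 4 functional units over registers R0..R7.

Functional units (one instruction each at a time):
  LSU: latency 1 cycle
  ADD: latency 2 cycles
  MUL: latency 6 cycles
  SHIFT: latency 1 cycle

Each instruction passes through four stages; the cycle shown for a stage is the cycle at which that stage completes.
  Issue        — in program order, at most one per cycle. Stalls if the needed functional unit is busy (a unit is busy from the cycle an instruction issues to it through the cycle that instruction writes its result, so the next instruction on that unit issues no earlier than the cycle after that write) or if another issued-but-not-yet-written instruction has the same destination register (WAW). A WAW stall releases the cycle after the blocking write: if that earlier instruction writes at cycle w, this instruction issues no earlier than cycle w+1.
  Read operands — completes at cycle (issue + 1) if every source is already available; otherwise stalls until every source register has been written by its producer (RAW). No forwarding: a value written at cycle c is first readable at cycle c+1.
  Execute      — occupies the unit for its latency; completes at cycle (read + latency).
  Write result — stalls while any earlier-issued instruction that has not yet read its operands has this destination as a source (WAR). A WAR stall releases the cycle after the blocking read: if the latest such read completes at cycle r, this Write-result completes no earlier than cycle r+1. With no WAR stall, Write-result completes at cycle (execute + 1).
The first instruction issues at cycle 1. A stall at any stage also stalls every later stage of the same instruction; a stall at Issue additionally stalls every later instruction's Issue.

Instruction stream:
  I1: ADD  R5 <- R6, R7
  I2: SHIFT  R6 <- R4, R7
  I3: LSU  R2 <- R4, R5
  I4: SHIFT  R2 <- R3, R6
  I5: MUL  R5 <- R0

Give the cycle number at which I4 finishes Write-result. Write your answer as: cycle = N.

I1 -> (1, 2, 4, 5)
I2 -> (2, 3, 4, 5)
I3 -> (3, 6, 7, 8)  // RAW R5: wait I1 write@5
I4 -> (9, 10, 11, 12)  // WAW R2: wait I3 write@8
I5 -> (10, 11, 17, 18)

cycle = 12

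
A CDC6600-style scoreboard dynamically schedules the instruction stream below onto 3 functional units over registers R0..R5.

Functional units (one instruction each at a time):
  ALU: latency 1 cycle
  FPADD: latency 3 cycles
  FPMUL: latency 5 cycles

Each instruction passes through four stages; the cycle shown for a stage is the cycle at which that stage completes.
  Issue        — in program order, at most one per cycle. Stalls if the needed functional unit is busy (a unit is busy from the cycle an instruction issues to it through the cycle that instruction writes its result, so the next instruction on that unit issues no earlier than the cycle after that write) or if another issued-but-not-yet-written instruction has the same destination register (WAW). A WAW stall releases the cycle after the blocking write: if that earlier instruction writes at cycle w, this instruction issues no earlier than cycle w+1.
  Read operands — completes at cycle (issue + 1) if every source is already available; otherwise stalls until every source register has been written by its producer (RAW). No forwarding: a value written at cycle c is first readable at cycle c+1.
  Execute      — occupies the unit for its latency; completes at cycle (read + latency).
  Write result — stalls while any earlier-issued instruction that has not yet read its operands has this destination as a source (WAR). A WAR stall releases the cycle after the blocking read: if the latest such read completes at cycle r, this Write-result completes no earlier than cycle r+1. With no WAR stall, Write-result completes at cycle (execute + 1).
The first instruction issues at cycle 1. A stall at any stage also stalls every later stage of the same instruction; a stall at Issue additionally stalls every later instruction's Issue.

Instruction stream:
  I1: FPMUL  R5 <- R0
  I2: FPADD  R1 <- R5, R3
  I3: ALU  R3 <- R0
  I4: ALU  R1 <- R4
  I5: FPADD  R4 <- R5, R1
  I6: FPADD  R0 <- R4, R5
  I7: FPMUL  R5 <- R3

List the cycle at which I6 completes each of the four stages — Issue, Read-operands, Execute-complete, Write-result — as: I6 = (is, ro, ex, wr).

[1] I1 dispatched to FPMUL
[2] I1 operands ready · I2 dispatched to FPADD
[3] I3 dispatched to ALU
[4] I3 operands ready
[5] I3 complete
[7] I1 complete
[8] R5←I1
[9] I2 operands ready
[10] R3←I3
[12] I2 complete
[13] R1←I2
[14] I4 dispatched to ALU
[15] I4 operands ready · I5 dispatched to FPADD
[16] I4 complete
[17] R1←I4
[18] I5 operands ready
[21] I5 complete
[22] R4←I5
[23] I6 dispatched to FPADD
[24] I6 operands ready · I7 dispatched to FPMUL
[25] I7 operands ready
[27] I6 complete
[28] R0←I6
[30] I7 complete
[31] R5←I7

I6 = (23, 24, 27, 28)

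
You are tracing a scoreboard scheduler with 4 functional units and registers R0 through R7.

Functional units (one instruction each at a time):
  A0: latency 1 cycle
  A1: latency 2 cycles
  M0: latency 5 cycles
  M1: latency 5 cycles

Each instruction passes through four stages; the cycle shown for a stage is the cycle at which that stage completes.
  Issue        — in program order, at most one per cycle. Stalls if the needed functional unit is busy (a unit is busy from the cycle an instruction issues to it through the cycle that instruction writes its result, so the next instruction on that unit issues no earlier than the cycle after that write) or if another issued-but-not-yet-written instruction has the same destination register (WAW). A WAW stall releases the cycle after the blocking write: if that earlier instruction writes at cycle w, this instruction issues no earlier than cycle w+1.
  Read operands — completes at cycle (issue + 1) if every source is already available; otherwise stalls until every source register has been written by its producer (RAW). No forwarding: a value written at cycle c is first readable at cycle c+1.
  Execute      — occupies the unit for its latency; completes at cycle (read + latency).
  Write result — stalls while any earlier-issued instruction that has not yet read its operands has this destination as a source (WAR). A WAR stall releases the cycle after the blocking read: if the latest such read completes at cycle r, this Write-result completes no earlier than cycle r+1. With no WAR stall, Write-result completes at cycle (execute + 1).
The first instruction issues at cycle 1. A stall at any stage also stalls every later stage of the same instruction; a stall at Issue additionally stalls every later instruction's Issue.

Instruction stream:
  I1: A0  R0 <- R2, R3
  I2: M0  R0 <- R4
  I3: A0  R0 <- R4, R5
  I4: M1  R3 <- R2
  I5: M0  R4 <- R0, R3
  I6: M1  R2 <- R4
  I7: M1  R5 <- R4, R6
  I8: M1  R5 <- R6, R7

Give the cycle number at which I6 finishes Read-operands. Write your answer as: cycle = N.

cycle = 29

1) issue 1, read 2, done 3, write 4
2) issue 5, read 6, done 11, write 12  <WAW R0: wait I1 write@4>
3) issue 13, read 14, done 15, write 16  <WAW R0: wait I2 write@12>
4) issue 14, read 15, done 20, write 21
5) issue 15, read 22, done 27, write 28  <RAW R3: wait I4 write@21>
6) issue 22, read 29, done 34, write 35  <struct: M1 busy until I4 writes@21 / RAW R4: wait I5 write@28>
7) issue 36, read 37, done 42, write 43  <struct: M1 busy until I6 writes@35>
8) issue 44, read 45, done 50, write 51  <struct: M1 busy until I7 writes@43>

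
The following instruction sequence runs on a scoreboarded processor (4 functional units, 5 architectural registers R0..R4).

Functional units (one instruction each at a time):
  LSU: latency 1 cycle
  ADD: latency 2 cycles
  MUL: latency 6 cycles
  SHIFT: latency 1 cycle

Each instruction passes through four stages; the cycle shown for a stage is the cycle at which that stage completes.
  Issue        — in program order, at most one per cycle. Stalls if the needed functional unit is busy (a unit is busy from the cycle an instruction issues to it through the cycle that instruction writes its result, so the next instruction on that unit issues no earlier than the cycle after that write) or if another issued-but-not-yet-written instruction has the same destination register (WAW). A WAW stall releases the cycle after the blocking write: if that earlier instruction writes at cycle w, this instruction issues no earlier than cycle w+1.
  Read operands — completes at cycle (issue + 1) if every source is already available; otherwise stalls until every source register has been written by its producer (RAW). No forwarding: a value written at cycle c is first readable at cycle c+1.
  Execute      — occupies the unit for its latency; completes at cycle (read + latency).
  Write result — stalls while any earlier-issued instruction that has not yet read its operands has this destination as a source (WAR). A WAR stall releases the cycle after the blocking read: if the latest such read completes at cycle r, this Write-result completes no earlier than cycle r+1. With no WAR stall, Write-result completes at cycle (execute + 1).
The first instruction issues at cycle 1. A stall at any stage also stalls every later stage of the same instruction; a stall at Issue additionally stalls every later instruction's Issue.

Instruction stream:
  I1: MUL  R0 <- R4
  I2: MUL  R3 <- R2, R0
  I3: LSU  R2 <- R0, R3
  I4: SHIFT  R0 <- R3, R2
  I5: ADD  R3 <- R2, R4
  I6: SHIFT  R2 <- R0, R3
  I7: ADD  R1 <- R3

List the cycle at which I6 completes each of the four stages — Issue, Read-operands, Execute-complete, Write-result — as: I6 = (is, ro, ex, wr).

cycle 1: I1 issues→MUL
cycle 2: I1 reads
cycle 8: I1 exec-done
cycle 9: I1 writes R0
cycle 10: I2 issues→MUL
cycle 11: I2 reads; I3 issues→LSU
cycle 12: I4 issues→SHIFT
cycle 17: I2 exec-done
cycle 18: I2 writes R3
cycle 19: I3 reads; I5 issues→ADD
cycle 20: I3 exec-done
cycle 21: I3 writes R2
cycle 22: I4 reads; I5 reads
cycle 23: I4 exec-done
cycle 24: I4 writes R0; I5 exec-done
cycle 25: I5 writes R3; I6 issues→SHIFT
cycle 26: I6 reads; I7 issues→ADD
cycle 27: I6 exec-done; I7 reads
cycle 28: I6 writes R2
cycle 29: I7 exec-done
cycle 30: I7 writes R1

I6 = (25, 26, 27, 28)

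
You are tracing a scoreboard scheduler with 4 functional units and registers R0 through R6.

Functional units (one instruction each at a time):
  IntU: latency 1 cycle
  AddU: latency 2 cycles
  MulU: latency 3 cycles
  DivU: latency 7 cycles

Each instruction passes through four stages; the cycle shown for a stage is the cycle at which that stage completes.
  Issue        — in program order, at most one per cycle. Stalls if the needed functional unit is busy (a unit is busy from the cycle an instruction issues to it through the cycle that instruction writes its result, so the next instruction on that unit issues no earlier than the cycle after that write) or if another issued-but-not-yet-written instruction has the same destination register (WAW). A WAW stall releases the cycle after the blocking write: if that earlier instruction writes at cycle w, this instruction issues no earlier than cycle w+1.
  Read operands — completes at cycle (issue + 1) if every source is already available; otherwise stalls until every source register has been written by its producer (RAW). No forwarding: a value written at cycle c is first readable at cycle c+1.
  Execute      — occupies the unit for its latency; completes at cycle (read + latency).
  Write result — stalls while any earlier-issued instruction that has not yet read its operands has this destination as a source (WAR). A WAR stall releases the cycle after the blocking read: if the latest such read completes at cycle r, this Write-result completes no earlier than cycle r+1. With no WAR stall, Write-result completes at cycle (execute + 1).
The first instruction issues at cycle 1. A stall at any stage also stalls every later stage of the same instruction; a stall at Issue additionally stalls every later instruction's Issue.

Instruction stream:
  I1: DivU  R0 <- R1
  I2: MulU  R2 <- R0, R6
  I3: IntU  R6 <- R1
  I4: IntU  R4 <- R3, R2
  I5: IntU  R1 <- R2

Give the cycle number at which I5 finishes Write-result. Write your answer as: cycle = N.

cycle = 22

  I1 | 1 | 2 | 9 | 10
  I2 | 2 | 11 | 14 | 15   RAW R0: wait I1 write@10
  I3 | 3 | 4 | 5 | 12   WAR R6: wait I2 read@11
  I4 | 13 | 16 | 17 | 18   struct: IntU busy until I3 writes@12 · RAW R2: wait I2 write@15
  I5 | 19 | 20 | 21 | 22   struct: IntU busy until I4 writes@18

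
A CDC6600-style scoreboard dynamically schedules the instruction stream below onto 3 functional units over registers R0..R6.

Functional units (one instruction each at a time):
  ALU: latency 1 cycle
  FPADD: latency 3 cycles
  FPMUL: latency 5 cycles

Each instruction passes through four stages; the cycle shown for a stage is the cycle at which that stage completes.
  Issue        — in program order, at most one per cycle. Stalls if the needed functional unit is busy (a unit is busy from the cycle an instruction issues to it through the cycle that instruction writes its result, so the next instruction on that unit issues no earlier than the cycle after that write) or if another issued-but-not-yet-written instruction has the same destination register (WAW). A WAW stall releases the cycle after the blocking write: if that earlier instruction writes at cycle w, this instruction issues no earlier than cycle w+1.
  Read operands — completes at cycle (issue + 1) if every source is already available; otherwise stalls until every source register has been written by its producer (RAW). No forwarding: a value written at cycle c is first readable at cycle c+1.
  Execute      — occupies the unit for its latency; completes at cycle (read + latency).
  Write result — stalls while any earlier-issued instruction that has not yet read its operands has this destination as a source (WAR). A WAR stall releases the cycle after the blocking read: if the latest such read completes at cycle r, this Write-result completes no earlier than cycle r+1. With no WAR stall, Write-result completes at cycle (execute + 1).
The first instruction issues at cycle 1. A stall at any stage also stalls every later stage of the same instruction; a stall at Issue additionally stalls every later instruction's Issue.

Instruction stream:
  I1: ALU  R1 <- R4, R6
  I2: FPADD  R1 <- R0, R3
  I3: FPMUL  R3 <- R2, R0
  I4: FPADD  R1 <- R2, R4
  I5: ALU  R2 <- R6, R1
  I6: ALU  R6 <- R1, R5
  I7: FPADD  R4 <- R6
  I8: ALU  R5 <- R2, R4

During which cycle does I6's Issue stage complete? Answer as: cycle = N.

cycle = 20

[1] I1 dispatched to ALU
[2] I1 operands ready
[3] I1 complete
[4] R1←I1
[5] I2 dispatched to FPADD
[6] I2 operands ready, I3 dispatched to FPMUL
[7] I3 operands ready
[9] I2 complete
[10] R1←I2
[11] I4 dispatched to FPADD
[12] I3 complete, I4 operands ready, I5 dispatched to ALU
[13] R3←I3
[15] I4 complete
[16] R1←I4
[17] I5 operands ready
[18] I5 complete
[19] R2←I5
[20] I6 dispatched to ALU
[21] I6 operands ready, I7 dispatched to FPADD
[22] I6 complete
[23] R6←I6
[24] I7 operands ready, I8 dispatched to ALU
[27] I7 complete
[28] R4←I7
[29] I8 operands ready
[30] I8 complete
[31] R5←I8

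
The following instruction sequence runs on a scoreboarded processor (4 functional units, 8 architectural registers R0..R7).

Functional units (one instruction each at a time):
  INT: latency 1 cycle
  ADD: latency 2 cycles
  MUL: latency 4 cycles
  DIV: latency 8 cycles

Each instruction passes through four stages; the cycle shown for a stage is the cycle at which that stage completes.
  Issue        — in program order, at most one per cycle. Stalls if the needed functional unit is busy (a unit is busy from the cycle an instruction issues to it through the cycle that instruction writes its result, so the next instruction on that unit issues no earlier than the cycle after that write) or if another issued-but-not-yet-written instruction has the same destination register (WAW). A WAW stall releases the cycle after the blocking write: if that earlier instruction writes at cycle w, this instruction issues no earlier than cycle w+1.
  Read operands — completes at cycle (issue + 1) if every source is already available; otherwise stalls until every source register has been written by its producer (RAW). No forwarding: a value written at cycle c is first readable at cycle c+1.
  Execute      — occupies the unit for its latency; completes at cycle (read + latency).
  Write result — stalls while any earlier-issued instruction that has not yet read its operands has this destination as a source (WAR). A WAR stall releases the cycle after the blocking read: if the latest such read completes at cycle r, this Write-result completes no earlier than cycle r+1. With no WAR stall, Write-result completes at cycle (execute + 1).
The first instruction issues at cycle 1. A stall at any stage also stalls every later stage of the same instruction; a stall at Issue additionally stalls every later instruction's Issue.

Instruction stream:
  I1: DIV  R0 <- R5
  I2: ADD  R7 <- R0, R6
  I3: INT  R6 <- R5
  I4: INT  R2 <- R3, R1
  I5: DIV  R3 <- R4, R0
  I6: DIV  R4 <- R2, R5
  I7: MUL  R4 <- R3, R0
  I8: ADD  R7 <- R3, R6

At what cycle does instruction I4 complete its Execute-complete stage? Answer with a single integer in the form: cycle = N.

cycle = 16

cycle 1: I1→DIV
cycle 2: I1 RO, I2→ADD
cycle 3: I3→INT
cycle 4: I3 RO
cycle 5: I3 EX
cycle 10: I1 EX
cycle 11: I1 WR R0
cycle 12: I2 RO
cycle 13: I3 WR R6
cycle 14: I2 EX, I4→INT
cycle 15: I2 WR R7, I4 RO, I5→DIV
cycle 16: I4 EX, I5 RO
cycle 17: I4 WR R2
cycle 24: I5 EX
cycle 25: I5 WR R3
cycle 26: I6→DIV
cycle 27: I6 RO
cycle 35: I6 EX
cycle 36: I6 WR R4
cycle 37: I7→MUL
cycle 38: I7 RO, I8→ADD
cycle 39: I8 RO
cycle 41: I8 EX
cycle 42: I7 EX, I8 WR R7
cycle 43: I7 WR R4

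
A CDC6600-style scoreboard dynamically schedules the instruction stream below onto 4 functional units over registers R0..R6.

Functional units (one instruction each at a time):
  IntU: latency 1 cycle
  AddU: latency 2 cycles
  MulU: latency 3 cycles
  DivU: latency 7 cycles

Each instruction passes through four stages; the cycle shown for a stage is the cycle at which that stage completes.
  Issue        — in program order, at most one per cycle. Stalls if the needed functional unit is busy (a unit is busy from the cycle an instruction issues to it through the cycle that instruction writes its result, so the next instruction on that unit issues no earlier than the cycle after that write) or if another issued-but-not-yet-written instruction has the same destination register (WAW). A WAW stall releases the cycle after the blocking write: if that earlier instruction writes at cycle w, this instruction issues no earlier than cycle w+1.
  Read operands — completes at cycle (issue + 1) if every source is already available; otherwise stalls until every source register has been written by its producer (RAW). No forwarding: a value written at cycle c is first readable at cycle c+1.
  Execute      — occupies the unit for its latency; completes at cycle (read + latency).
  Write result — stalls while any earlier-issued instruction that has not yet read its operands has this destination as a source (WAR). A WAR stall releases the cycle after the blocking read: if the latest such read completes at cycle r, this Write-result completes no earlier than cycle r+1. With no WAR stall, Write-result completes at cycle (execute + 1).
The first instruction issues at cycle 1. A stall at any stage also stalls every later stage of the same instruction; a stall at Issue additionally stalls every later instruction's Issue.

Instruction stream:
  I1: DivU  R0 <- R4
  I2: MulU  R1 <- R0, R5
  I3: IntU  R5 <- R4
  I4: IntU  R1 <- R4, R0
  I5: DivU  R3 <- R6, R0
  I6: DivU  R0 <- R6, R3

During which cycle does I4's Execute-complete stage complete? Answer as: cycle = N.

[1] I1 issues→DivU
[2] I1 reads · I2 issues→MulU
[3] I3 issues→IntU
[4] I3 reads
[5] I3 exec-done
[9] I1 exec-done
[10] I1 writes R0
[11] I2 reads
[12] I3 writes R5
[14] I2 exec-done
[15] I2 writes R1
[16] I4 issues→IntU
[17] I4 reads · I5 issues→DivU
[18] I4 exec-done · I5 reads
[19] I4 writes R1
[25] I5 exec-done
[26] I5 writes R3
[27] I6 issues→DivU
[28] I6 reads
[35] I6 exec-done
[36] I6 writes R0

cycle = 18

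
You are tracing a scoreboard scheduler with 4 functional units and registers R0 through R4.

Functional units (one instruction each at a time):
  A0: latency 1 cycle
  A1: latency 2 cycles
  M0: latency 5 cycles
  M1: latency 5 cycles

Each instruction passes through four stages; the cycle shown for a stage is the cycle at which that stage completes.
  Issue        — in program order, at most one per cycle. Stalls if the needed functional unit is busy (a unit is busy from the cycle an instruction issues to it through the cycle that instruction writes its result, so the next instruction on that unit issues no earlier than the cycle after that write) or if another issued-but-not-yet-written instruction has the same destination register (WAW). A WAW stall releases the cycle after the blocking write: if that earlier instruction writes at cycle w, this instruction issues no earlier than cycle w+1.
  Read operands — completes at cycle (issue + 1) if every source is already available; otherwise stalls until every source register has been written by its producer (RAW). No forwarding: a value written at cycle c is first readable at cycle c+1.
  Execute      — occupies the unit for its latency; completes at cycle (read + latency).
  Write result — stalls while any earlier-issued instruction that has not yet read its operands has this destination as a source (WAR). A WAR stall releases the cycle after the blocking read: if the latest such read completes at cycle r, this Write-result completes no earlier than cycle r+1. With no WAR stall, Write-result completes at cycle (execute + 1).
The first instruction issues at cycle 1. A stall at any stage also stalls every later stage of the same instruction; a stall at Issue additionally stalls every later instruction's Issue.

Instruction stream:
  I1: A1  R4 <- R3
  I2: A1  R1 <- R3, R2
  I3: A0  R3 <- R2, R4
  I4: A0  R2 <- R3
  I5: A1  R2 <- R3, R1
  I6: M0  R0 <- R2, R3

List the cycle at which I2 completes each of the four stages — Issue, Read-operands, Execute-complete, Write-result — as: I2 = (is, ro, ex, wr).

I2 = (6, 7, 9, 10)

[1] I1 dispatched to A1
[2] I1 operands ready
[4] I1 complete
[5] R4←I1
[6] I2 dispatched to A1
[7] I2 operands ready | I3 dispatched to A0
[8] I3 operands ready
[9] I2 complete | I3 complete
[10] R1←I2 | R3←I3
[11] I4 dispatched to A0
[12] I4 operands ready
[13] I4 complete
[14] R2←I4
[15] I5 dispatched to A1
[16] I5 operands ready | I6 dispatched to M0
[18] I5 complete
[19] R2←I5
[20] I6 operands ready
[25] I6 complete
[26] R0←I6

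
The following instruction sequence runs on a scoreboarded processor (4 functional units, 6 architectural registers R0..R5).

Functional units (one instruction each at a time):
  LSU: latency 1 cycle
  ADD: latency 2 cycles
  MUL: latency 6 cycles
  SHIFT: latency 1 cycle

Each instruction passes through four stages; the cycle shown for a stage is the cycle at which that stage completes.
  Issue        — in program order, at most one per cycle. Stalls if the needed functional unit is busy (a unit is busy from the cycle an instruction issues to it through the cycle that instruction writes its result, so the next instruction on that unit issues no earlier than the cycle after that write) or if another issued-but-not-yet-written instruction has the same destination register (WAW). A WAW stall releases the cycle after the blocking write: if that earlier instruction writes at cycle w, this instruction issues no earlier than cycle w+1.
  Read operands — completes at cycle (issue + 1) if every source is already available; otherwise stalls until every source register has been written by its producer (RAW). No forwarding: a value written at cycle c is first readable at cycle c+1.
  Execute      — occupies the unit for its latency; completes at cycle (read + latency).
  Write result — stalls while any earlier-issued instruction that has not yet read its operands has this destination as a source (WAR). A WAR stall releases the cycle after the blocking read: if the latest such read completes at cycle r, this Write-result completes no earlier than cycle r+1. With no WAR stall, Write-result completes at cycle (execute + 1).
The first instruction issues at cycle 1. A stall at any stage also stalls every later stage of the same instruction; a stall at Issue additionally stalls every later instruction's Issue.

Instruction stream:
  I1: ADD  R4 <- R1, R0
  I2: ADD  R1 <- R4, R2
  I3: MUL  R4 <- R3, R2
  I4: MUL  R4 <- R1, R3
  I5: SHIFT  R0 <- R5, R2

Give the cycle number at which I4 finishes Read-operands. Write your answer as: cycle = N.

c1: I1 issues→ADD
c2: I1 reads
c4: I1 exec-done
c5: I1 writes R4
c6: I2 issues→ADD
c7: I2 reads; I3 issues→MUL
c8: I3 reads
c9: I2 exec-done
c10: I2 writes R1
c14: I3 exec-done
c15: I3 writes R4
c16: I4 issues→MUL
c17: I4 reads; I5 issues→SHIFT
c18: I5 reads
c19: I5 exec-done
c20: I5 writes R0
c23: I4 exec-done
c24: I4 writes R4

cycle = 17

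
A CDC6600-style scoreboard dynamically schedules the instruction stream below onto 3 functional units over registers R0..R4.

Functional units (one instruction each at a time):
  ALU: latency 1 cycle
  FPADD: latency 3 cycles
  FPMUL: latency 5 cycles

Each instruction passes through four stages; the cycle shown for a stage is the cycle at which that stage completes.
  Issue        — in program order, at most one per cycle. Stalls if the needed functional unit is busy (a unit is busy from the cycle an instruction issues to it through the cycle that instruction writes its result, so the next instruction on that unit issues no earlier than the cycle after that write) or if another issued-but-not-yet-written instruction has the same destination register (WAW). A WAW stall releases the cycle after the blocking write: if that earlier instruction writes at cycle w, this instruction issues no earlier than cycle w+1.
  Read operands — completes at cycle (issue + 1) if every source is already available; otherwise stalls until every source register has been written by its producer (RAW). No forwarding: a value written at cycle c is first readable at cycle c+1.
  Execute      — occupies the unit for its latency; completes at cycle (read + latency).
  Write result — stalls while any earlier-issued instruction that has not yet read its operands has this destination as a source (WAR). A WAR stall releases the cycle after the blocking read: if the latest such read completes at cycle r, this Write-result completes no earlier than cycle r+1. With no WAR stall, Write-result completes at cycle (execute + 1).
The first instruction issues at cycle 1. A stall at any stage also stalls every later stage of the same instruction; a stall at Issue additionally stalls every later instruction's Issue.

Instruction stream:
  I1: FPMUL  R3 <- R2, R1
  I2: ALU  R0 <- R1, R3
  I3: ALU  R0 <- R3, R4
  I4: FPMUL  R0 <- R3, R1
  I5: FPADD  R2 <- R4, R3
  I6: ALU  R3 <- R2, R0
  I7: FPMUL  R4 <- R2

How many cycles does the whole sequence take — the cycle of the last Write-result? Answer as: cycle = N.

cycle = 31

I1 -> (1, 2, 7, 8)
I2 -> (2, 9, 10, 11)  // RAW R3: wait I1 write@8
I3 -> (12, 13, 14, 15)  // struct: ALU busy until I2 writes@11
I4 -> (16, 17, 22, 23)  // WAW R0: wait I3 write@15
I5 -> (17, 18, 21, 22)
I6 -> (18, 24, 25, 26)  // RAW R0: wait I4 write@23
I7 -> (24, 25, 30, 31)  // struct: FPMUL busy until I4 writes@23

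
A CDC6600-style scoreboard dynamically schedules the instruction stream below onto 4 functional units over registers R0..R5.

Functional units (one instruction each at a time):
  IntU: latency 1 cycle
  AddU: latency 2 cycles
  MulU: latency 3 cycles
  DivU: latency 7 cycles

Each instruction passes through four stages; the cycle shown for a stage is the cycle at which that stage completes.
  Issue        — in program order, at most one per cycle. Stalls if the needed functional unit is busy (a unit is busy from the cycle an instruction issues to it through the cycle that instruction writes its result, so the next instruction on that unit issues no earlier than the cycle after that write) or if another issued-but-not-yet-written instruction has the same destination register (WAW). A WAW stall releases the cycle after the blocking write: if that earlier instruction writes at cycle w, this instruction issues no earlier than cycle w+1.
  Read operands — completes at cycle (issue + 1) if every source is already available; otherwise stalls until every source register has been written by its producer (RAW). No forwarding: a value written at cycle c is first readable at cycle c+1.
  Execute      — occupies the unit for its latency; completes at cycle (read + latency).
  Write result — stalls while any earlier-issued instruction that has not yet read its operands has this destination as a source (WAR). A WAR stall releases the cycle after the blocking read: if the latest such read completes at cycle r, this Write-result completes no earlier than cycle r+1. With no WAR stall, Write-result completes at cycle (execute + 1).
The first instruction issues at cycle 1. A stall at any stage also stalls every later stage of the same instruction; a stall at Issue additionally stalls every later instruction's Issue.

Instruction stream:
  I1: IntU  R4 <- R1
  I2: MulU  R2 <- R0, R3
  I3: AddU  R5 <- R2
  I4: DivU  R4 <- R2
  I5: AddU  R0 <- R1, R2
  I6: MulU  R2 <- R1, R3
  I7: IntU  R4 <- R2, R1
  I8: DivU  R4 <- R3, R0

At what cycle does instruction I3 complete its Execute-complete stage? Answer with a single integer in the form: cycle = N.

I1 -> (1, 2, 3, 4)
I2 -> (2, 3, 6, 7)
I3 -> (3, 8, 10, 11)  // RAW R2: wait I2 write@7
I4 -> (5, 8, 15, 16)  // WAW R4: wait I1 write@4, RAW R2: wait I2 write@7
I5 -> (12, 13, 15, 16)  // struct: AddU busy until I3 writes@11
I6 -> (13, 14, 17, 18)
I7 -> (17, 19, 20, 21)  // WAW R4: wait I4 write@16, RAW R2: wait I6 write@18
I8 -> (22, 23, 30, 31)  // WAW R4: wait I7 write@21

cycle = 10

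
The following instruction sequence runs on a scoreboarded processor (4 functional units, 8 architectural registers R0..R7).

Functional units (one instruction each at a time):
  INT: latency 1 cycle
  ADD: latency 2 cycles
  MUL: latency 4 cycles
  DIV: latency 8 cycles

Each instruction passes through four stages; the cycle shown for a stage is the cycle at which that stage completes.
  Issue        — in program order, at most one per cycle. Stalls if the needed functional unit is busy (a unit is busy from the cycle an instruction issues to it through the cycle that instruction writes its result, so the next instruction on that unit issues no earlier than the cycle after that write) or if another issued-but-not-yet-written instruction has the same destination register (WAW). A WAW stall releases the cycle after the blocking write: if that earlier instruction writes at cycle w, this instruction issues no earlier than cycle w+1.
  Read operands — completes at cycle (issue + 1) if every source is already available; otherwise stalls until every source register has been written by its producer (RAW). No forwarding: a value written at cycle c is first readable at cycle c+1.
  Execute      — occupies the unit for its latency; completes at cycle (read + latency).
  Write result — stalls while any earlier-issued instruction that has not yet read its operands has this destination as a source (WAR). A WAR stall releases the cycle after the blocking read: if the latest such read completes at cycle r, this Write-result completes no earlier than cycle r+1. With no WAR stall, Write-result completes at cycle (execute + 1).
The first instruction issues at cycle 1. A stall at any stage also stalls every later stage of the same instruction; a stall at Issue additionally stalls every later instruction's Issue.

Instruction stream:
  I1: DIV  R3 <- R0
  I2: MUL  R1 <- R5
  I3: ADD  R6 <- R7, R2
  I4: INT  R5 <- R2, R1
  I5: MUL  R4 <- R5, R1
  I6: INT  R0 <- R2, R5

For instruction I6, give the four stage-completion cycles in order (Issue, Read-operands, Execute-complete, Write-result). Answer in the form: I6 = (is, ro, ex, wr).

I1  is:1  ro:2  ex:10  wr:11
I2  is:2  ro:3  ex:7  wr:8
I3  is:3  ro:4  ex:6  wr:7
I4  is:4  ro:9  ex:10  wr:11  — RAW R1: wait I2 write@8
I5  is:9  ro:12  ex:16  wr:17  — struct: MUL busy until I2 writes@8, RAW R5: wait I4 write@11
I6  is:12  ro:13  ex:14  wr:15  — struct: INT busy until I4 writes@11

I6 = (12, 13, 14, 15)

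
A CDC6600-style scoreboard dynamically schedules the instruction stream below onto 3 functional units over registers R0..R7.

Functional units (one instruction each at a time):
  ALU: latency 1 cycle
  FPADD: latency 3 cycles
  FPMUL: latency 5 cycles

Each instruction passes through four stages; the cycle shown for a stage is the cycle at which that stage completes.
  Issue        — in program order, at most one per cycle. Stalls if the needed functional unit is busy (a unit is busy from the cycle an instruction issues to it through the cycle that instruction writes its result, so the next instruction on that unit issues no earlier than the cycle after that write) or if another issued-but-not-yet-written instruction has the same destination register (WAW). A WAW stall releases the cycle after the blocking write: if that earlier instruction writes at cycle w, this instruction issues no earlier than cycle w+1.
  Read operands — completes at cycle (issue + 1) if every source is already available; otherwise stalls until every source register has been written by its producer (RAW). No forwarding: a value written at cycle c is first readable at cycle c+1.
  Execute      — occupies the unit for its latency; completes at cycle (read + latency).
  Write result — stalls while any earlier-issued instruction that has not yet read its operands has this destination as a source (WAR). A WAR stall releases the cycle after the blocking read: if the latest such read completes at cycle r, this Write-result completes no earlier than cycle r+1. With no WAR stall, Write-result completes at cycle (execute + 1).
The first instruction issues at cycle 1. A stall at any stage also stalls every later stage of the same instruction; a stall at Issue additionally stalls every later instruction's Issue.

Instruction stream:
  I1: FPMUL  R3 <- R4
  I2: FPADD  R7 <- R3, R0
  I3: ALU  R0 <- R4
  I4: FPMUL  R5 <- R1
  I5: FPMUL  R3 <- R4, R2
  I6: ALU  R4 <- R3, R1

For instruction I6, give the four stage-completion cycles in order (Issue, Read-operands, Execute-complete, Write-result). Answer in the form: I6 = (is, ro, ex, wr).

  I1 | 1 | 2 | 7 | 8
  I2 | 2 | 9 | 12 | 13   RAW R3: wait I1 write@8
  I3 | 3 | 4 | 5 | 10   WAR R0: wait I2 read@9
  I4 | 9 | 10 | 15 | 16   struct: FPMUL busy until I1 writes@8
  I5 | 17 | 18 | 23 | 24   struct: FPMUL busy until I4 writes@16
  I6 | 18 | 25 | 26 | 27   RAW R3: wait I5 write@24

I6 = (18, 25, 26, 27)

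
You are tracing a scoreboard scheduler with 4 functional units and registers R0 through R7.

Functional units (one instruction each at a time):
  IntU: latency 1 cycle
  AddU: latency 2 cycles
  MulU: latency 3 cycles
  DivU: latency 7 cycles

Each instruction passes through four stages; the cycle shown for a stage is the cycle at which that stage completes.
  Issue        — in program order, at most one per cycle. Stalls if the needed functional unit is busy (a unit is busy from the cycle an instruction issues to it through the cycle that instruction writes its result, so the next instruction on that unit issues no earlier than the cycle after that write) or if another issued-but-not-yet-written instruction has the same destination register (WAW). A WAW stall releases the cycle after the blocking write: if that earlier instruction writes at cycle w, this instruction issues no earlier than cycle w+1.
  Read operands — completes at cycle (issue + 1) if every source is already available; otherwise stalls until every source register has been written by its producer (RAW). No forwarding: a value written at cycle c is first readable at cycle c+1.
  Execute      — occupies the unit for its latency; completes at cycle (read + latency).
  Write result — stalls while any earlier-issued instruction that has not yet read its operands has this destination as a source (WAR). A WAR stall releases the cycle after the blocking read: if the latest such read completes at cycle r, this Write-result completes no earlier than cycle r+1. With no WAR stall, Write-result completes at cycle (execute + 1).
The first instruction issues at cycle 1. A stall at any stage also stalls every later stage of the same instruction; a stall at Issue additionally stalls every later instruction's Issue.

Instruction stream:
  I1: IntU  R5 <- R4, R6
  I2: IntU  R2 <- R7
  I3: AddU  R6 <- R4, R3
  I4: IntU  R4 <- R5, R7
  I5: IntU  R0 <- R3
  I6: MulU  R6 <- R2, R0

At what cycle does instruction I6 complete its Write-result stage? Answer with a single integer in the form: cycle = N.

cycle = 21

  I1 | 1 | 2 | 3 | 4
  I2 | 5 | 6 | 7 | 8   struct: IntU busy until I1 writes@4
  I3 | 6 | 7 | 9 | 10
  I4 | 9 | 10 | 11 | 12   struct: IntU busy until I2 writes@8
  I5 | 13 | 14 | 15 | 16   struct: IntU busy until I4 writes@12
  I6 | 14 | 17 | 20 | 21   RAW R0: wait I5 write@16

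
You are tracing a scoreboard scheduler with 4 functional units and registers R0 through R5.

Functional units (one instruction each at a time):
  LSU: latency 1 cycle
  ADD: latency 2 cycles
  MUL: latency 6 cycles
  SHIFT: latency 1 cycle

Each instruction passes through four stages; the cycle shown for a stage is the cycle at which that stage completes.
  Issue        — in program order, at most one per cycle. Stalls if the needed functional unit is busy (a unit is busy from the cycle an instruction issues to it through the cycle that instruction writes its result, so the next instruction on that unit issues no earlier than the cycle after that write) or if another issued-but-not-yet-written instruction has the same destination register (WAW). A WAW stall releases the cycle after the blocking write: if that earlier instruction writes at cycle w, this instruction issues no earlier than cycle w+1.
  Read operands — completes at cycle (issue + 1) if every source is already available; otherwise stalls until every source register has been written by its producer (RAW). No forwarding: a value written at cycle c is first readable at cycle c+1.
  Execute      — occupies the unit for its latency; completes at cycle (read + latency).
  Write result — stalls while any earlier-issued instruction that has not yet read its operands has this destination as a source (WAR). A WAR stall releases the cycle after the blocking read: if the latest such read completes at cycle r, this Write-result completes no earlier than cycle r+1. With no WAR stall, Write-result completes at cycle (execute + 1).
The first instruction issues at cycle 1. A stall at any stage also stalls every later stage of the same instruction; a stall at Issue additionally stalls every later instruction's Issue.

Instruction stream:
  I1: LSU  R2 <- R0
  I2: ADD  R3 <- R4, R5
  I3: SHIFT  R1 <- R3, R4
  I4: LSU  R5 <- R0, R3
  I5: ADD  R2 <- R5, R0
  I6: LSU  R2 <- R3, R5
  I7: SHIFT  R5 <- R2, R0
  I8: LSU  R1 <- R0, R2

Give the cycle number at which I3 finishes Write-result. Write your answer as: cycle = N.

I1  is:1  ro:2  ex:3  wr:4
I2  is:2  ro:3  ex:5  wr:6
I3  is:3  ro:7  ex:8  wr:9  — RAW R3: wait I2 write@6
I4  is:5  ro:7  ex:8  wr:9  — struct: LSU busy until I1 writes@4, RAW R3: wait I2 write@6
I5  is:7  ro:10  ex:12  wr:13  — struct: ADD busy until I2 writes@6, RAW R5: wait I4 write@9
I6  is:14  ro:15  ex:16  wr:17  — WAW R2: wait I5 write@13
I7  is:15  ro:18  ex:19  wr:20  — RAW R2: wait I6 write@17
I8  is:18  ro:19  ex:20  wr:21  — struct: LSU busy until I6 writes@17

cycle = 9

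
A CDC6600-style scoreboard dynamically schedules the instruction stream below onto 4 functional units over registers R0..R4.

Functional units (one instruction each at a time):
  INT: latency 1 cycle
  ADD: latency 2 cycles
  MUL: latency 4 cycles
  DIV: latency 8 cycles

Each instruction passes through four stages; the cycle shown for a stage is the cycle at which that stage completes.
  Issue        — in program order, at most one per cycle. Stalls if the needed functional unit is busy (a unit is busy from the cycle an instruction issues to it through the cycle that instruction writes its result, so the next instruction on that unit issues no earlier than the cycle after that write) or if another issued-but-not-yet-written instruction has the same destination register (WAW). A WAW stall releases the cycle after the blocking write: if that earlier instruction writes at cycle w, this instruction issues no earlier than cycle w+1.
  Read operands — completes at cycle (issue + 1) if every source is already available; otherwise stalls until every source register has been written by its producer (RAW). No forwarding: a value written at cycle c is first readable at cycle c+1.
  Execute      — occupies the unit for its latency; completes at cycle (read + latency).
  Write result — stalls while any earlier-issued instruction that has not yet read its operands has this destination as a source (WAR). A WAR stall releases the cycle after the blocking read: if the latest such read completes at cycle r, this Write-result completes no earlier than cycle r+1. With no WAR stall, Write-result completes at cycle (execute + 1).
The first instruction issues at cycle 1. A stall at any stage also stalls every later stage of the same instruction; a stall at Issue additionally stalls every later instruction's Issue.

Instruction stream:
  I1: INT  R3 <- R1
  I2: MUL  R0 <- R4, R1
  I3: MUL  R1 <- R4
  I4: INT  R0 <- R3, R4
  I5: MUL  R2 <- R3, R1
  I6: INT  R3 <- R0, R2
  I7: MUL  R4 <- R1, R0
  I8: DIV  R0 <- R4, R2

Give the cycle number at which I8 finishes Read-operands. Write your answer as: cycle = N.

cycle = 30

t=1  issue I1 (INT)
t=2  I1 read-ops; issue I2 (MUL)
t=3  I1 finished on INT; I2 read-ops
t=4  I1→R3
t=7  I2 finished on MUL
t=8  I2→R0
t=9  issue I3 (MUL)
t=10  I3 read-ops; issue I4 (INT)
t=11  I4 read-ops
t=12  I4 finished on INT
t=13  I4→R0
t=14  I3 finished on MUL
t=15  I3→R1
t=16  issue I5 (MUL)
t=17  I5 read-ops; issue I6 (INT)
t=21  I5 finished on MUL
t=22  I5→R2
t=23  I6 read-ops; issue I7 (MUL)
t=24  I6 finished on INT; I7 read-ops; issue I8 (DIV)
t=25  I6→R3
t=28  I7 finished on MUL
t=29  I7→R4
t=30  I8 read-ops
t=38  I8 finished on DIV
t=39  I8→R0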